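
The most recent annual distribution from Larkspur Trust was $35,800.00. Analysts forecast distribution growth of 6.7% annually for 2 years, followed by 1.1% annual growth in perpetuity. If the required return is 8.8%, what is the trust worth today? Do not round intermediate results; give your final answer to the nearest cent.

D_1 = 38198.60000
D_2 = 40757.90620
Terminal value at year 2: TV = D_2×(1+g_2)/(r−g_2) = 41206.24317/0.077 = 535146.01517
P_0 = D_1/(1+r)^1 + D_2/(1+r)^2 + TV/(1+r)^2
    = 35109.00735 + 34431.35188 + 452079.17858 = 521619.53782

$521619.54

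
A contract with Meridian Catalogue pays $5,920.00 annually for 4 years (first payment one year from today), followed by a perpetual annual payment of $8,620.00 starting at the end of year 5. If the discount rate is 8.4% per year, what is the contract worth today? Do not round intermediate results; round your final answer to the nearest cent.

$93755.35

PV of 4-year annuity: $5,920.00 × [1 − (1+0.084)^−4] / 0.084 = 19434.47153
Perpetuity value at year 4: $8,620.00 / 0.084 = 102619.04762
PV of perpetuity: 102619.04762 / (1+0.084)^4 = 74320.88131
Total PV = 19434.47153 + 74320.88131 = 93755.35284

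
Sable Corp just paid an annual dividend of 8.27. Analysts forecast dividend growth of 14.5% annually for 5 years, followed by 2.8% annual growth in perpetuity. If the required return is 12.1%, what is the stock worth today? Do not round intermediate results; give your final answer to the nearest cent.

D_1 = 9.46915
D_2 = 10.84218
D_3 = 12.41429
D_4 = 14.21436
D_5 = 16.27545
Terminal value at year 5: TV = D_5×(1+g_2)/(r−g_2) = 16.73116/0.093 = 179.90495
P_0 = D_1/(1+r)^1 + D_2/(1+r)^2 + D_3/(1+r)^3 + D_4/(1+r)^4 + D_5/(1+r)^5 + TV/(1+r)^5
    = 8.44706 + 8.62790 + 8.81262 + 9.00130 + 9.19401 + 101.62839 = 145.71127

145.71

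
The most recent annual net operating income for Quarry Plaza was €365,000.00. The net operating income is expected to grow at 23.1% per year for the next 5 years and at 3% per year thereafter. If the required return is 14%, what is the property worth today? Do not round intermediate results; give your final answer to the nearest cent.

D_1 = 449315.00000
D_2 = 553106.76500
D_3 = 680874.42771
D_4 = 838156.42052
D_5 = 1031770.55366
Terminal value at year 5: TV = D_5×(1+g_2)/(r−g_2) = 1062723.67027/0.11 = 9661124.27515
P_0 = D_1/(1+r)^1 + D_2/(1+r)^2 + D_3/(1+r)^3 + D_4/(1+r)^4 + D_5/(1+r)^5 + TV/(1+r)^5
    = 394135.96491 + 425597.69544 + 459570.84482 + 496255.88594 + 535869.29438 + 5017685.21100 = 7329114.89649

€7329114.90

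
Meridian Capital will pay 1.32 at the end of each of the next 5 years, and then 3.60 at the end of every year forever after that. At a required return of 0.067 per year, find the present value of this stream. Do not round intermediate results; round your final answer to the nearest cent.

PV of 5-year annuity: 1.32 × [1 − (1+0.067)^−5] / 0.067 = 5.45601
Perpetuity value at year 5: 3.60 / 0.067 = 53.73134
PV of perpetuity: 53.73134 / (1+0.067)^5 = 38.85130
Total PV = 5.45601 + 38.85130 = 44.30732

44.31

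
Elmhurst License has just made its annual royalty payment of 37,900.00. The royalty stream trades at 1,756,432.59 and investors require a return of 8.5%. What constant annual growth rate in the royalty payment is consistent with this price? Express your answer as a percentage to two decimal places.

6.21%

P = D₀(1+g)/(r−g) ⇒ P(r−g) = D₀(1+g) ⇒ g(P+D₀) = P·r − D₀
g = (P·r − D₀)/(P + D₀) = (1,756,432.59×0.085 − 37,900.00) / (1,756,432.59 + 37,900.00) = 0.062083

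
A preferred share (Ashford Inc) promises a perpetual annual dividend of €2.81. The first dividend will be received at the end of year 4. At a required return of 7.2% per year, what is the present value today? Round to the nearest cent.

Value at end of year 3: C / r = €2.81 / 0.072 = €39.0278
Discount to today: PV = €39.0278 / (1 + 0.072)^3 = €39.0278 / 1.231925 = €31.68

€31.68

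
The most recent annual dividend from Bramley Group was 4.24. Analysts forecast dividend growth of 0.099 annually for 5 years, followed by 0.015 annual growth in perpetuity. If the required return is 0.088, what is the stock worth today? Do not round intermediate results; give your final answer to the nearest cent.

D_1 = 4.65976
D_2 = 5.12108
D_3 = 5.62806
D_4 = 6.18524
D_5 = 6.79758
Terminal value at year 5: TV = D_5×(1+g_2)/(r−g_2) = 6.89954/0.073 = 94.51430
P_0 = D_1/(1+r)^1 + D_2/(1+r)^2 + D_3/(1+r)^3 + D_4/(1+r)^4 + D_5/(1+r)^5 + TV/(1+r)^5
    = 4.28287 + 4.32617 + 4.36991 + 4.41409 + 4.45872 + 61.99448 = 83.84623

83.85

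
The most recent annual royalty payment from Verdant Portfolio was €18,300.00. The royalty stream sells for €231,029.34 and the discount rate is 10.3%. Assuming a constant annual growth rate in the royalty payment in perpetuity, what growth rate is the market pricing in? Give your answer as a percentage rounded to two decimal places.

2.20%

P = D₀(1+g)/(r−g) ⇒ P(r−g) = D₀(1+g) ⇒ g(P+D₀) = P·r − D₀
g = (P·r − D₀)/(P + D₀) = (€231,029.34×0.103 − €18,300.00) / (€231,029.34 + €18,300.00) = 0.022043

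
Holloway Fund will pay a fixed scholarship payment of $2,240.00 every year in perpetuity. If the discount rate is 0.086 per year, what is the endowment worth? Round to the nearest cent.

$26046.51

Level perpetuity: PV = C / r = $2,240.00 / 0.086 = $26,046.51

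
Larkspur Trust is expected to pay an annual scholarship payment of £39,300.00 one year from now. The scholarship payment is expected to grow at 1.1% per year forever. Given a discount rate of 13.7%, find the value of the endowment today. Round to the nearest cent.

£311904.76

Growing perpetuity: P = D₁ / (r − g) = £39,300.0000 / (0.137 − 0.011) = £311,904.76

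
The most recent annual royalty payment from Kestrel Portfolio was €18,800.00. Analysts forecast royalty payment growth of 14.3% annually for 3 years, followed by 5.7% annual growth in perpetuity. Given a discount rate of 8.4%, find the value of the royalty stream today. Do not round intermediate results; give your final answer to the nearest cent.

€925584.72

D_1 = 21488.40000
D_2 = 24561.24120
D_3 = 28073.49869
Terminal value at year 3: TV = D_3×(1+g_2)/(r−g_2) = 29673.68812/0.027 = 1099025.48582
P_0 = D_1/(1+r)^1 + D_2/(1+r)^2 + D_3/(1+r)^3 + TV/(1+r)^3
    = 19823.24723 + 20902.18781 + 22039.85301 + 862819.43097 = 925584.71903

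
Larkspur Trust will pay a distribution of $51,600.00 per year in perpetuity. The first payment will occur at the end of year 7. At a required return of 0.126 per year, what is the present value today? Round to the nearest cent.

$200931.86

Value at end of year 6: C / r = $51,600.00 / 0.126 = $409,523.8095
Discount to today: PV = $409,523.8095 / (1 + 0.126)^6 = $409,523.8095 / 2.038123 = $200,931.86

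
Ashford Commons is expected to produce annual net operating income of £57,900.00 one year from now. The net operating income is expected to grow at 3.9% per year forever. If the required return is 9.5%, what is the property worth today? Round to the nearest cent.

£1033928.57

Growing perpetuity: P = D₁ / (r − g) = £57,900.0000 / (0.095 − 0.039) = £1,033,928.57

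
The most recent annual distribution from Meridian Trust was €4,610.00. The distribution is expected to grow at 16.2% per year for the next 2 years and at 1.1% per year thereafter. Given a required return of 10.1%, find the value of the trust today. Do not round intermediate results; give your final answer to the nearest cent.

D_1 = 5356.82000
D_2 = 6224.62484
Terminal value at year 2: TV = D_2×(1+g_2)/(r−g_2) = 6293.09571/0.09 = 69923.28570
P_0 = D_1/(1+r)^1 + D_2/(1+r)^2 + TV/(1+r)^2
    = 4865.41326 + 5134.97748 + 57682.91373 = 67683.30447

€67683.30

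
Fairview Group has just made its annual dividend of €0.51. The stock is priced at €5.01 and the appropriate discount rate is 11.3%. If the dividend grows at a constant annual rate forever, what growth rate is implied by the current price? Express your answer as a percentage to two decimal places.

P = D₀(1+g)/(r−g) ⇒ P(r−g) = D₀(1+g) ⇒ g(P+D₀) = P·r − D₀
g = (P·r − D₀)/(P + D₀) = (€5.01×0.113 − €0.51) / (€5.01 + €0.51) = 0.010168

1.02%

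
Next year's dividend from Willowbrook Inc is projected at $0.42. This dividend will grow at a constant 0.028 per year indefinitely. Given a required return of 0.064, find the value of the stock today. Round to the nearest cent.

Growing perpetuity: P = D₁ / (r − g) = $0.4200 / (0.064 − 0.028) = $11.67

$11.67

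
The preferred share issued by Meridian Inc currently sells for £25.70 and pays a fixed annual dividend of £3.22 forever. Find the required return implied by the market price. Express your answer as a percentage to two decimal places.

P = C/r ⇒ r = C/P = £3.22/£25.70 = 0.125292

12.53%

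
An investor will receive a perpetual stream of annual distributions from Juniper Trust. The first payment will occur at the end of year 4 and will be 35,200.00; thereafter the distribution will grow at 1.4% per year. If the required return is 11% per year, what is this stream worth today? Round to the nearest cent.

Value at end of year 3: C₁ / (r − g) = 35,200.00 / (0.11 − 0.014) = 366,666.6667
Discount to today: PV = 366,666.6667 / (1 + 0.11)^3 = 366,666.6667 / 1.367631 = 268,103.51

268103.51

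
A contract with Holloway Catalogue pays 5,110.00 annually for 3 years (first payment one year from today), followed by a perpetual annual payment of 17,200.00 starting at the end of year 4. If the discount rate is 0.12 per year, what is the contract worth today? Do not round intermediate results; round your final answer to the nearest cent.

114295.19

PV of 3-year annuity: 5,110.00 × [1 − (1+0.12)^−3] / 0.12 = 12273.35778
Perpetuity value at year 3: 17,200.00 / 0.12 = 143333.33333
PV of perpetuity: 143333.33333 / (1+0.12)^3 = 102021.83552
Total PV = 12273.35778 + 102021.83552 = 114295.19330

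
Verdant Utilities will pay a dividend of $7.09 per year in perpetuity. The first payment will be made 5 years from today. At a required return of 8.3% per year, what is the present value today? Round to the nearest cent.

$62.09

Value at end of year 4: C / r = $7.09 / 0.083 = $85.4217
Discount to today: PV = $85.4217 / (1 + 0.083)^4 = $85.4217 / 1.375669 = $62.09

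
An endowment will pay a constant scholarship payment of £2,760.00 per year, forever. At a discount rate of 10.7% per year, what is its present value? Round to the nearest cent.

Level perpetuity: PV = C / r = £2,760.00 / 0.107 = £25,794.39

£25794.39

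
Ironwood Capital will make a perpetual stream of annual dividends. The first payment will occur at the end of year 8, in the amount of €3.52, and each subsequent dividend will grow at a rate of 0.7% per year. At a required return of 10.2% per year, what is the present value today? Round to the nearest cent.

€18.77

Value at end of year 7: C₁ / (r − g) = €3.52 / (0.102 − 0.007) = €37.0526
Discount to today: PV = €37.0526 / (1 + 0.102)^7 = €37.0526 / 1.973655 = €18.77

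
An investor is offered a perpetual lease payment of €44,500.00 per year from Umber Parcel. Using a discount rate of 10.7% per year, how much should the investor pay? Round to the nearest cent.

Level perpetuity: PV = C / r = €44,500.00 / 0.107 = €415,887.85

€415887.85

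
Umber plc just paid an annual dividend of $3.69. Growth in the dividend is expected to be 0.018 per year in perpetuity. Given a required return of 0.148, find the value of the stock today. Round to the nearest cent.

D₁ = D₀ × (1 + g) = $3.69 × 1.018 = $3.7564
Growing perpetuity: P = D₁ / (r − g) = $3.7564 / (0.148 − 0.018) = $28.90

$28.90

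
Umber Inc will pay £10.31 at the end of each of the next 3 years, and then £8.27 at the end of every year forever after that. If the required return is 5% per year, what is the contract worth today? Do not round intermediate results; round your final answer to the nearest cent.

£170.96

PV of 3-year annuity: £10.31 × [1 − (1+0.05)^−3] / 0.05 = 28.07669
Perpetuity value at year 3: £8.27 / 0.05 = 165.40000
PV of perpetuity: 165.40000 / (1+0.05)^3 = 142.87874
Total PV = 28.07669 + 142.87874 = 170.95543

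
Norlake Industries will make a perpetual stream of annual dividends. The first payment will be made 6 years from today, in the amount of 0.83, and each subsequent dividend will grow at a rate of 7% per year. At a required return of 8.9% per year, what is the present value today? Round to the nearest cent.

Value at end of year 5: C₁ / (r − g) = 0.83 / (0.089 − 0.07) = 43.6842
Discount to today: PV = 43.6842 / (1 + 0.089)^5 = 43.6842 / 1.531579 = 28.52

28.52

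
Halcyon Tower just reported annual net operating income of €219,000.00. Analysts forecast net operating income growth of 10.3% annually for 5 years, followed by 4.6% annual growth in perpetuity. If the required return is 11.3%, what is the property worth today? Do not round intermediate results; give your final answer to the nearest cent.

€4333992.07

D_1 = 241557.00000
D_2 = 266437.37100
D_3 = 293880.42021
D_4 = 324150.10349
D_5 = 357537.56415
Terminal value at year 5: TV = D_5×(1+g_2)/(r−g_2) = 373984.29211/0.067 = 5581855.10606
P_0 = D_1/(1+r)^1 + D_2/(1+r)^2 + D_3/(1+r)^3 + D_4/(1+r)^4 + D_5/(1+r)^5 + TV/(1+r)^5
    = 217032.34501 + 215082.36887 + 213149.91272 + 211234.81917 + 209336.93220 + 3268155.68783 = 4333992.06581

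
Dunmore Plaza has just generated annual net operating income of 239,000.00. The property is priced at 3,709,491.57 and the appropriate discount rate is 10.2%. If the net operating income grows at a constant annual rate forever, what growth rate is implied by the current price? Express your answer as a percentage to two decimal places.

3.53%

P = D₀(1+g)/(r−g) ⇒ P(r−g) = D₀(1+g) ⇒ g(P+D₀) = P·r − D₀
g = (P·r − D₀)/(P + D₀) = (3,709,491.57×0.102 − 239,000.00) / (3,709,491.57 + 239,000.00) = 0.035297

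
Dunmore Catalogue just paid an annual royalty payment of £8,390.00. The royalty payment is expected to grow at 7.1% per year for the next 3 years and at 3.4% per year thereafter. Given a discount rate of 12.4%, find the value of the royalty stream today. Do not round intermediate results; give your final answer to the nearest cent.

D_1 = 8985.69000
D_2 = 9623.67399
D_3 = 10306.95484
Terminal value at year 3: TV = D_3×(1+g_2)/(r−g_2) = 10657.39131/0.09 = 118415.45898
P_0 = D_1/(1+r)^1 + D_2/(1+r)^2 + D_3/(1+r)^3 + TV/(1+r)^3
    = 7994.38612 + 7617.42663 + 7258.24193 + 83389.13501 = 106259.18969

£106259.19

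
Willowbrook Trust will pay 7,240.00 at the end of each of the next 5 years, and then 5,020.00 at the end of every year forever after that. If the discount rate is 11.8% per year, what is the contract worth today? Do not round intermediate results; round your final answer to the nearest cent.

50584.79

PV of 5-year annuity: 7,240.00 × [1 − (1+0.118)^−5] / 0.118 = 26228.40804
Perpetuity value at year 5: 5,020.00 / 0.118 = 42542.37288
PV of perpetuity: 42542.37288 / (1+0.118)^5 = 24356.37725
Total PV = 26228.40804 + 24356.37725 = 50584.78529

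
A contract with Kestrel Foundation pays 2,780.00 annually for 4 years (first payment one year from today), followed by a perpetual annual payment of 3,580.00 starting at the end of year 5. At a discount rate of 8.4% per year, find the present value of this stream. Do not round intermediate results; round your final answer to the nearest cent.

PV of 4-year annuity: 2,780.00 × [1 − (1+0.084)^−4] / 0.084 = 9126.32278
Perpetuity value at year 4: 3,580.00 / 0.084 = 42619.04762
PV of perpetuity: 42619.04762 / (1+0.084)^4 = 30866.44491
Total PV = 9126.32278 + 30866.44491 = 39992.76768

39992.77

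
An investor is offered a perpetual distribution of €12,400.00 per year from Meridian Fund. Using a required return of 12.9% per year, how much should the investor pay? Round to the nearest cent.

Level perpetuity: PV = C / r = €12,400.00 / 0.129 = €96,124.03

€96124.03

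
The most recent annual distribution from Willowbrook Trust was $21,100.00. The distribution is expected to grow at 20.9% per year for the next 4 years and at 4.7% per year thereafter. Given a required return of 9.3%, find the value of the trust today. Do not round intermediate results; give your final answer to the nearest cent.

$828244.14

D_1 = 25509.90000
D_2 = 30841.46910
D_3 = 37287.33614
D_4 = 45080.38940
Terminal value at year 4: TV = D_4×(1+g_2)/(r−g_2) = 47199.16770/0.046 = 1026068.86298
P_0 = D_1/(1+r)^1 + D_2/(1+r)^2 + D_3/(1+r)^3 + D_4/(1+r)^4 + TV/(1+r)^4
    = 23339.34126 + 25816.34363 + 28556.23005 + 31586.90040 + 718945.31990 = 828244.13524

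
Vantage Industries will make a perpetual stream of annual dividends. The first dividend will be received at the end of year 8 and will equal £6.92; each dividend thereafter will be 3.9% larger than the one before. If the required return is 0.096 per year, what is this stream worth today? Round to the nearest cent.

£63.91

Value at end of year 7: C₁ / (r − g) = £6.92 / (0.096 − 0.039) = £121.4035
Discount to today: PV = £121.4035 / (1 + 0.096)^7 = £121.4035 / 1.899651 = £63.91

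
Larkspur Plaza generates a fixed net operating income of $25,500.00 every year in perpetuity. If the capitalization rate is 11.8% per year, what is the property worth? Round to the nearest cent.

$216101.69

Level perpetuity: PV = C / r = $25,500.00 / 0.118 = $216,101.69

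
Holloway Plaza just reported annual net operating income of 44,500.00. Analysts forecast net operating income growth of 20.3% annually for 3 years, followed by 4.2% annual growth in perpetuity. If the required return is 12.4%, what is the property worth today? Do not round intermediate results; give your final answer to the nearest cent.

846445.81

D_1 = 53533.50000
D_2 = 64400.80050
D_3 = 77474.16300
Terminal value at year 3: TV = D_3×(1+g_2)/(r−g_2) = 80728.07785/0.082 = 984488.75424
P_0 = D_1/(1+r)^1 + D_2/(1+r)^2 + D_3/(1+r)^3 + TV/(1+r)^3
    = 47627.66904 + 50975.16535 + 54557.93943 + 693285.03517 = 846445.80898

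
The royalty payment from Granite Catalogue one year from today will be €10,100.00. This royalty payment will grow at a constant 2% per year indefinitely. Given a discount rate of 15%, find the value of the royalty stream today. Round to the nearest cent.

€77692.31

Growing perpetuity: P = D₁ / (r − g) = €10,100.0000 / (0.15 − 0.02) = €77,692.31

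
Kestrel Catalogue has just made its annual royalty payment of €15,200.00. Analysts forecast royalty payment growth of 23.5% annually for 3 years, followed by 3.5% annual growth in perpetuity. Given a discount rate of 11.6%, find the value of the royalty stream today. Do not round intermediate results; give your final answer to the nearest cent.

€319247.39

D_1 = 18772.00000
D_2 = 23183.42000
D_3 = 28631.52370
Terminal value at year 3: TV = D_3×(1+g_2)/(r−g_2) = 29633.62703/0.081 = 365847.24728
P_0 = D_1/(1+r)^1 + D_2/(1+r)^2 + D_3/(1+r)^3 + TV/(1+r)^3
    = 16820.78853 + 18614.40308 + 20599.27222 + 263212.92286 = 319247.38669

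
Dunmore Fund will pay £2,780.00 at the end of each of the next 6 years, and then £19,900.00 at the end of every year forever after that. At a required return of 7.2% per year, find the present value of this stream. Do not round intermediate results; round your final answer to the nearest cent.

PV of 6-year annuity: £2,780.00 × [1 − (1+0.072)^−6] / 0.072 = 13169.55990
Perpetuity value at year 6: £19,900.00 / 0.072 = 276388.88889
PV of perpetuity: 276388.88889 / (1+0.072)^6 = 182117.57879
Total PV = 13169.55990 + 182117.57879 = 195287.13870

£195287.14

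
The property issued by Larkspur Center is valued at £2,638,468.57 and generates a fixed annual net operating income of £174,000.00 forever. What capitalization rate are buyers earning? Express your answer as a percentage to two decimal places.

P = C/r ⇒ r = C/P = £174,000.00/£2,638,468.57 = 0.065947

6.59%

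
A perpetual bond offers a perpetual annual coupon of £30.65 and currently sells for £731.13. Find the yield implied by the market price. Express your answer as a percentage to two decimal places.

P = C/r ⇒ r = C/P = £30.65/£731.13 = 0.041921

4.19%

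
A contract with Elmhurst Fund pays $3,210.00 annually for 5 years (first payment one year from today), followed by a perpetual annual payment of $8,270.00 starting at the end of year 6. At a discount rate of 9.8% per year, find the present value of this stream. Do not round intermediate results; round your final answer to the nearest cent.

PV of 5-year annuity: $3,210.00 × [1 − (1+0.098)^−5] / 0.098 = 12230.85393
Perpetuity value at year 5: $8,270.00 / 0.098 = 84387.75510
PV of perpetuity: 84387.75510 / (1+0.098)^5 = 52877.11274
Total PV = 12230.85393 + 52877.11274 = 65107.96667

$65107.97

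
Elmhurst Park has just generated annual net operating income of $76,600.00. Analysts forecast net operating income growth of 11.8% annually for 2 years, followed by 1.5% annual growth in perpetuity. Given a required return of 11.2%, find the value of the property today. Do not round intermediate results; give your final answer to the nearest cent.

D_1 = 85638.80000
D_2 = 95744.17840
Terminal value at year 2: TV = D_2×(1+g_2)/(r−g_2) = 97180.34108/0.097 = 1001859.18635
P_0 = D_1/(1+r)^1 + D_2/(1+r)^2 + TV/(1+r)^2
    = 77013.30935 + 77428.84879 + 810209.08787 = 964651.24601

$964651.25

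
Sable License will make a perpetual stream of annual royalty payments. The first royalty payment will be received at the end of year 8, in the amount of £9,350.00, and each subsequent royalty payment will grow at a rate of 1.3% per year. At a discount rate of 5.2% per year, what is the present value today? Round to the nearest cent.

Value at end of year 7: C₁ / (r − g) = £9,350.00 / (0.052 − 0.013) = £239,743.5897
Discount to today: PV = £239,743.5897 / (1 + 0.052)^7 = £239,743.5897 / 1.425969 = £168,126.75

£168126.75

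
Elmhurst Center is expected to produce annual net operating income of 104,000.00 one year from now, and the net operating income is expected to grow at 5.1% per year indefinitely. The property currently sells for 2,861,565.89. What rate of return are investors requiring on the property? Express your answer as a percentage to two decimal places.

P = D₁/(r − g) ⇒ r = D₁/P + g = 104,000.0000/2,861,565.89 + 0.051 = 0.036344 + 0.051 = 0.087344

8.73%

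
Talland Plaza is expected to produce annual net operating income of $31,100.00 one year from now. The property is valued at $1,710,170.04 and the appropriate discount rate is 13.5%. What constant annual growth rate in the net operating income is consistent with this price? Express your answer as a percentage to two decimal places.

P = D₁/(r−g) ⇒ g = r − D₁/P = 0.135 − $31,100.00/$1,710,170.04 = 0.116815

11.68%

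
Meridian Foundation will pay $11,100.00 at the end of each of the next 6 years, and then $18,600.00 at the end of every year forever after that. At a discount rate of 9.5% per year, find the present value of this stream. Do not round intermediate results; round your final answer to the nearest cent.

$162640.78

PV of 6-year annuity: $11,100.00 × [1 − (1+0.095)^−6] / 0.095 = 49060.06167
Perpetuity value at year 6: $18,600.00 / 0.095 = 195789.47368
PV of perpetuity: 195789.47368 / (1+0.095)^6 = 113580.72169
Total PV = 49060.06167 + 113580.72169 = 162640.78337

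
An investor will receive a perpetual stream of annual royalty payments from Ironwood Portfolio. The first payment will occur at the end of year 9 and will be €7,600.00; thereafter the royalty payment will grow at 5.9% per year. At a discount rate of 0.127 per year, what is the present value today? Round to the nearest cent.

Value at end of year 8: C₁ / (r − g) = €7,600.00 / (0.127 − 0.059) = €111,764.7059
Discount to today: PV = €111,764.7059 / (1 + 0.127)^8 = €111,764.7059 / 2.602504 = €42,945.07

€42945.07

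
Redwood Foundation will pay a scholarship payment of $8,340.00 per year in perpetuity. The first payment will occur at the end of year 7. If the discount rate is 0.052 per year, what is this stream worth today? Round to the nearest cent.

Value at end of year 6: C / r = $8,340.00 / 0.052 = $160,384.6154
Discount to today: PV = $160,384.6154 / (1 + 0.052)^6 = $160,384.6154 / 1.355484 = $118,322.75

$118322.75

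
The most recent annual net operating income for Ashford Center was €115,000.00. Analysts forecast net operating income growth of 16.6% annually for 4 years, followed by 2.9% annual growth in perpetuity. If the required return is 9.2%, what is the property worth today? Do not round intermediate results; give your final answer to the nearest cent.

D_1 = 134090.00000
D_2 = 156348.94000
D_3 = 182302.86404
D_4 = 212565.13947
Terminal value at year 4: TV = D_4×(1+g_2)/(r−g_2) = 218729.52852/0.063 = 3471897.27802
P_0 = D_1/(1+r)^1 + D_2/(1+r)^2 + D_3/(1+r)^3 + D_4/(1+r)^4 + TV/(1+r)^4
    = 122793.04029 + 131114.18039 + 139999.20726 + 149486.33303 + 2441610.10614 = 2985002.86711

€2985002.87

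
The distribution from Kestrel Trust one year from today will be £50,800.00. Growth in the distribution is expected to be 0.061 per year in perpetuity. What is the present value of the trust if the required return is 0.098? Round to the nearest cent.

Growing perpetuity: P = D₁ / (r − g) = £50,800.0000 / (0.098 − 0.061) = £1,372,972.97

£1372972.97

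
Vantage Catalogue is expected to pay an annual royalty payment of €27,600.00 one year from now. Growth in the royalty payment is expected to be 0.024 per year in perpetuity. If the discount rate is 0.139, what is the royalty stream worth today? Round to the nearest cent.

€240000.00

Growing perpetuity: P = D₁ / (r − g) = €27,600.0000 / (0.139 − 0.024) = €240,000.00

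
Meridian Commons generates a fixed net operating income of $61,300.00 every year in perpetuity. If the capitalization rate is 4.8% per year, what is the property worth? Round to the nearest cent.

Level perpetuity: PV = C / r = $61,300.00 / 0.048 = $1,277,083.33

$1277083.33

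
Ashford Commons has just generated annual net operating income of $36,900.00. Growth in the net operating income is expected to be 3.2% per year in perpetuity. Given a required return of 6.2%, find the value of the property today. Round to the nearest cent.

$1269360.00

D₁ = D₀ × (1 + g) = $36,900.00 × 1.032 = $38,080.8000
Growing perpetuity: P = D₁ / (r − g) = $38,080.8000 / (0.062 − 0.032) = $1,269,360.00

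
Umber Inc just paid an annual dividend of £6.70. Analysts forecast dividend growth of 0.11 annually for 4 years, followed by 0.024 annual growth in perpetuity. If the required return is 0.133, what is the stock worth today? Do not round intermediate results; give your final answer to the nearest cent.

D_1 = 7.43700
D_2 = 8.25507
D_3 = 9.16313
D_4 = 10.17107
Terminal value at year 4: TV = D_4×(1+g_2)/(r−g_2) = 10.41518/0.109 = 95.55209
P_0 = D_1/(1+r)^1 + D_2/(1+r)^2 + D_3/(1+r)^3 + D_4/(1+r)^4 + TV/(1+r)^4
    = 6.56399 + 6.43074 + 6.30020 + 6.17230 + 57.98565 = 83.45288

£83.45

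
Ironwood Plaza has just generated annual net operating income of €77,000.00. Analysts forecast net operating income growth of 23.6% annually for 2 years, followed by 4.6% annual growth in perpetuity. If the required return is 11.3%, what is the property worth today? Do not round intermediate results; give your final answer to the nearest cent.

€1662967.05

D_1 = 95172.00000
D_2 = 117632.59200
Terminal value at year 2: TV = D_2×(1+g_2)/(r−g_2) = 123043.69123/0.067 = 1836473.00346
P_0 = D_1/(1+r)^1 + D_2/(1+r)^2 + TV/(1+r)^2
    = 85509.43396 + 94959.26359 + 1482498.35398 = 1662967.05153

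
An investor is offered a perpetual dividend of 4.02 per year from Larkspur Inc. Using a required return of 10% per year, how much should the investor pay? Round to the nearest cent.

40.20

Level perpetuity: PV = C / r = 4.02 / 0.1 = 40.20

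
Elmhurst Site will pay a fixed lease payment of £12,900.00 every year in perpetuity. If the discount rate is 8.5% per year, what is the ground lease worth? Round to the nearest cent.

Level perpetuity: PV = C / r = £12,900.00 / 0.085 = £151,764.71

£151764.71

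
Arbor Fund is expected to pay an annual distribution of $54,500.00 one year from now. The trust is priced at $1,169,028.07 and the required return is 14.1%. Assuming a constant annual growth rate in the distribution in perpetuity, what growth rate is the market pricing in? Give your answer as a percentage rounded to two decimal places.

9.44%

P = D₁/(r−g) ⇒ g = r − D₁/P = 0.141 − $54,500.00/$1,169,028.07 = 0.094380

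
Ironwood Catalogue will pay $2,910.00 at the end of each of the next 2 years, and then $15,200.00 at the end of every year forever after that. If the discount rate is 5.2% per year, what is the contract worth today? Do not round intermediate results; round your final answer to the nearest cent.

PV of 2-year annuity: $2,910.00 × [1 − (1+0.052)^−2] / 0.052 = 5395.58906
Perpetuity value at year 2: $15,200.00 / 0.052 = 292307.69231
PV of perpetuity: 292307.69231 / (1+0.052)^2 = 264124.54668
Total PV = 5395.58906 + 264124.54668 = 269520.13574

$269520.14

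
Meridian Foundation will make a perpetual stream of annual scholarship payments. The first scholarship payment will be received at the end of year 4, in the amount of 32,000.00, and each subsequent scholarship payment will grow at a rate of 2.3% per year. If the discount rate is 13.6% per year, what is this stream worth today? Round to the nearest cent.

Value at end of year 3: C₁ / (r − g) = 32,000.00 / (0.136 − 0.023) = 283,185.8407
Discount to today: PV = 283,185.8407 / (1 + 0.136)^3 = 283,185.8407 / 1.466003 = 193,168.60

193168.60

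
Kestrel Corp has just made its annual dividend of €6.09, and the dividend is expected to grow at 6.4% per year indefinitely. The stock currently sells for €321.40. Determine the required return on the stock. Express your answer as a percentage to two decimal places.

8.42%

D₁ = €6.09 × 1.064 = €6.4798
P = D₁/(r − g) ⇒ r = D₁/P + g = €6.4798/€321.40 + 0.064 = 0.020161 + 0.064 = 0.084161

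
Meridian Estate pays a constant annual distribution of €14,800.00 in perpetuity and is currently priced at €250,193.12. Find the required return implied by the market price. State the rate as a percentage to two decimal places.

5.92%

P = C/r ⇒ r = C/P = €14,800.00/€250,193.12 = 0.059154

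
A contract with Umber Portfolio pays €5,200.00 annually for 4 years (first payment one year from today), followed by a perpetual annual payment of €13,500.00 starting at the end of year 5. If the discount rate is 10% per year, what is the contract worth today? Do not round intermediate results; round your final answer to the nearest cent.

PV of 4-year annuity: €5,200.00 × [1 − (1+0.1)^−4] / 0.1 = 16483.30032
Perpetuity value at year 4: €13,500.00 / 0.1 = 135000.00000
PV of perpetuity: 135000.00000 / (1+0.1)^4 = 92206.81647
Total PV = 16483.30032 + 92206.81647 = 108690.11680

€108690.12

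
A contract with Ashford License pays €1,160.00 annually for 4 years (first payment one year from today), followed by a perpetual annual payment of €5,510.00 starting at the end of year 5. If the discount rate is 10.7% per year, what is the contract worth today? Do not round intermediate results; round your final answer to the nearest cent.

PV of 4-year annuity: €1,160.00 × [1 − (1+0.107)^−4] / 0.107 = 3622.01035
Perpetuity value at year 4: €5,510.00 / 0.107 = 51495.32710
PV of perpetuity: 51495.32710 / (1+0.107)^4 = 34290.77792
Total PV = 3622.01035 + 34290.77792 = 37912.78828

€37912.79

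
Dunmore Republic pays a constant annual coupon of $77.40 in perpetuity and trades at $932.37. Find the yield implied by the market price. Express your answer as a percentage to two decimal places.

P = C/r ⇒ r = C/P = $77.40/$932.37 = 0.083014

8.30%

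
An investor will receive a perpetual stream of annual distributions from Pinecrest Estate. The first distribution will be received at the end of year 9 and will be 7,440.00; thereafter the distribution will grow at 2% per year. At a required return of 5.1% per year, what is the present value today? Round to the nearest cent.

Value at end of year 8: C₁ / (r − g) = 7,440.00 / (0.051 − 0.02) = 240,000.0000
Discount to today: PV = 240,000.0000 / (1 + 0.051)^8 = 240,000.0000 / 1.488750 = 161,209.09

161209.09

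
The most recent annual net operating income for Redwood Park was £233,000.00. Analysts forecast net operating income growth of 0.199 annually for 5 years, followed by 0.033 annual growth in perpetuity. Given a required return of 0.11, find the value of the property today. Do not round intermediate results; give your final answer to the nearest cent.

D_1 = 279367.00000
D_2 = 334961.03300
D_3 = 401618.27857
D_4 = 481540.31600
D_5 = 577366.83889
Terminal value at year 5: TV = D_5×(1+g_2)/(r−g_2) = 596419.94457/0.077 = 7745713.56584
P_0 = D_1/(1+r)^1 + D_2/(1+r)^2 + D_3/(1+r)^3 + D_4/(1+r)^4 + D_5/(1+r)^5 + TV/(1+r)^5
    = 251681.98198 + 271861.88865 + 293659.82386 + 317205.52145 + 342639.11731 + 4596704.00241 = 6073752.33566

£6073752.34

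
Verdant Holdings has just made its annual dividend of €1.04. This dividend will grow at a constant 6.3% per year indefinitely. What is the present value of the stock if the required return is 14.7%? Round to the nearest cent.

D₁ = D₀ × (1 + g) = €1.04 × 1.063 = €1.1055
Growing perpetuity: P = D₁ / (r − g) = €1.1055 / (0.147 − 0.063) = €13.16

€13.16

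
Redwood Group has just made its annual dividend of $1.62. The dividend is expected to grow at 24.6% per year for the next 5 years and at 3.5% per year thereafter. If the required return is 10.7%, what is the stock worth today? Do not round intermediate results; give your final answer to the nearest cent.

$53.78

D_1 = 2.01852
D_2 = 2.51508
D_3 = 3.13378
D_4 = 3.90470
D_5 = 4.86525
Terminal value at year 5: TV = D_5×(1+g_2)/(r−g_2) = 5.03553/0.072 = 69.93798
P_0 = D_1/(1+r)^1 + D_2/(1+r)^2 + D_3/(1+r)^3 + D_4/(1+r)^4 + D_5/(1+r)^5 + TV/(1+r)^5
    = 1.82341 + 2.05237 + 2.31008 + 2.60014 + 2.92663 + 42.07024 = 53.78287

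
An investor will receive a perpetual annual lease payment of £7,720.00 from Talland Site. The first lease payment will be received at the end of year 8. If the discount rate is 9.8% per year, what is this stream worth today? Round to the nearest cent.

£40942.55

Value at end of year 7: C / r = £7,720.00 / 0.098 = £78,775.5102
Discount to today: PV = £78,775.5102 / (1 + 0.098)^7 = £78,775.5102 / 1.924050 = £40,942.55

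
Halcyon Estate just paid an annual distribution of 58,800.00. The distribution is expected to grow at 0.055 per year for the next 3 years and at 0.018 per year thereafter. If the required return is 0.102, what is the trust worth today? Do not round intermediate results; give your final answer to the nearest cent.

D_1 = 62034.00000
D_2 = 65445.87000
D_3 = 69045.39285
Terminal value at year 3: TV = D_3×(1+g_2)/(r−g_2) = 70288.20992/0.084 = 836764.40383
P_0 = D_1/(1+r)^1 + D_2/(1+r)^2 + D_3/(1+r)^3 + TV/(1+r)^3
    = 56292.19601 + 53891.34917 + 51592.89780 + 625256.78525 = 787033.22823

787033.23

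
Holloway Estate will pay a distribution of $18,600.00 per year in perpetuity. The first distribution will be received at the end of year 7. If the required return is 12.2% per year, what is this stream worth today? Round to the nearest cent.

Value at end of year 6: C / r = $18,600.00 / 0.122 = $152,459.0164
Discount to today: PV = $152,459.0164 / (1 + 0.122)^6 = $152,459.0164 / 1.995065 = $76,418.05

$76418.05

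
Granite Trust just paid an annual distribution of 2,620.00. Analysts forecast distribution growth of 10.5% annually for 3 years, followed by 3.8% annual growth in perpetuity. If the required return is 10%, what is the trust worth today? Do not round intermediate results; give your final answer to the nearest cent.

52396.41

D_1 = 2895.10000
D_2 = 3199.08550
D_3 = 3534.98948
Terminal value at year 3: TV = D_3×(1+g_2)/(r−g_2) = 3669.31908/0.062 = 59182.56577
P_0 = D_1/(1+r)^1 + D_2/(1+r)^2 + D_3/(1+r)^3 + TV/(1+r)^3
    = 2631.90909 + 2643.87231 + 2655.88992 + 44464.73762 = 52396.40894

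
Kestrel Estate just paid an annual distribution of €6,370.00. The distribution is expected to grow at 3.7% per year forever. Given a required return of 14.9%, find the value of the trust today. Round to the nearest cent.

D₁ = D₀ × (1 + g) = €6,370.00 × 1.037 = €6,605.6900
Growing perpetuity: P = D₁ / (r − g) = €6,605.6900 / (0.149 − 0.037) = €58,979.38

€58979.38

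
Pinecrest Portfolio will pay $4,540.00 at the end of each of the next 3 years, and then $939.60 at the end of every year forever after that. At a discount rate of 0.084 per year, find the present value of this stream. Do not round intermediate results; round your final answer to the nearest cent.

$20397.73

PV of 3-year annuity: $4,540.00 × [1 − (1+0.084)^−3] / 0.084 = 11616.08628
Perpetuity value at year 3: $939.60 / 0.084 = 11185.71429
PV of perpetuity: 11185.71429 / (1+0.084)^3 = 8781.64498
Total PV = 11616.08628 + 8781.64498 = 20397.73126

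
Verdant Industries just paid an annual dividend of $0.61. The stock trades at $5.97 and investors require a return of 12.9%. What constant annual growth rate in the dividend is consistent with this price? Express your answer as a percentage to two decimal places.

P = D₀(1+g)/(r−g) ⇒ P(r−g) = D₀(1+g) ⇒ g(P+D₀) = P·r − D₀
g = (P·r − D₀)/(P + D₀) = ($5.97×0.129 − $0.61) / ($5.97 + $0.61) = 0.024336

2.43%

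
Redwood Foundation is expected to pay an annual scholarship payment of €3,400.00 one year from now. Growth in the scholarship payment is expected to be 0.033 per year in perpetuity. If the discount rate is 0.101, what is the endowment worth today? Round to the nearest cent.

Growing perpetuity: P = D₁ / (r − g) = €3,400.0000 / (0.101 − 0.033) = €50,000.00

€50000.00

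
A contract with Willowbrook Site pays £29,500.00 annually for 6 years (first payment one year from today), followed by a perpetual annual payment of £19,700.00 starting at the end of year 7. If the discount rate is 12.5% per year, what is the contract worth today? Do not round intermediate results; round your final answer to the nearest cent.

PV of 6-year annuity: £29,500.00 × [1 − (1+0.125)^−6] / 0.125 = 119588.23651
Perpetuity value at year 6: £19,700.00 / 0.125 = 157600.00000
PV of perpetuity: 157600.00000 / (1+0.125)^6 = 77739.38104
Total PV = 119588.23651 + 77739.38104 = 197327.61755

£197327.62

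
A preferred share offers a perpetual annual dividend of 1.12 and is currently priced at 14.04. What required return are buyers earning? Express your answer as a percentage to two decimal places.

7.98%

P = C/r ⇒ r = C/P = 1.12/14.04 = 0.079772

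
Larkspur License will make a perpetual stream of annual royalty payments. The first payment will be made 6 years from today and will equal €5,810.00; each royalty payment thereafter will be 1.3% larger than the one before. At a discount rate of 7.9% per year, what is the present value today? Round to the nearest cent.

€60190.09

Value at end of year 5: C₁ / (r − g) = €5,810.00 / (0.079 − 0.013) = €88,030.3030
Discount to today: PV = €88,030.3030 / (1 + 0.079)^5 = €88,030.3030 / 1.462538 = €60,190.09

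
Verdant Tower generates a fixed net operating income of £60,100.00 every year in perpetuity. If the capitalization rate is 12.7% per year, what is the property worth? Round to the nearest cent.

£473228.35

Level perpetuity: PV = C / r = £60,100.00 / 0.127 = £473,228.35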